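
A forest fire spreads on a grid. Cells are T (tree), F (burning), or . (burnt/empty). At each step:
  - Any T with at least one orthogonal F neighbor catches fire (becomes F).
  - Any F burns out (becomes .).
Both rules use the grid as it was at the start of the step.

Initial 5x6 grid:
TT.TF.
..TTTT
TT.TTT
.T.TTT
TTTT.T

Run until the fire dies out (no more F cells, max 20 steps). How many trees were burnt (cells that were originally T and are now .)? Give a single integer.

Step 1: +2 fires, +1 burnt (F count now 2)
Step 2: +3 fires, +2 burnt (F count now 3)
Step 3: +4 fires, +3 burnt (F count now 4)
Step 4: +2 fires, +4 burnt (F count now 2)
Step 5: +2 fires, +2 burnt (F count now 2)
Step 6: +1 fires, +2 burnt (F count now 1)
Step 7: +1 fires, +1 burnt (F count now 1)
Step 8: +2 fires, +1 burnt (F count now 2)
Step 9: +1 fires, +2 burnt (F count now 1)
Step 10: +1 fires, +1 burnt (F count now 1)
Step 11: +0 fires, +1 burnt (F count now 0)
Fire out after step 11
Initially T: 21, now '.': 28
Total burnt (originally-T cells now '.'): 19

Answer: 19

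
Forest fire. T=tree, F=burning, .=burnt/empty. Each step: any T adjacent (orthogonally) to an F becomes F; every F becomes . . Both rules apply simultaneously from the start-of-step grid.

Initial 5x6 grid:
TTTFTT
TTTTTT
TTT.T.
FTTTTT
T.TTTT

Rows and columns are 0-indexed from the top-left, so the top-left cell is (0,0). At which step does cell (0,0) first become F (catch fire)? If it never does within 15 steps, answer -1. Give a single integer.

Step 1: cell (0,0)='T' (+6 fires, +2 burnt)
Step 2: cell (0,0)='T' (+7 fires, +6 burnt)
Step 3: cell (0,0)='F' (+7 fires, +7 burnt)
  -> target ignites at step 3
Step 4: cell (0,0)='.' (+2 fires, +7 burnt)
Step 5: cell (0,0)='.' (+2 fires, +2 burnt)
Step 6: cell (0,0)='.' (+1 fires, +2 burnt)
Step 7: cell (0,0)='.' (+0 fires, +1 burnt)
  fire out at step 7

3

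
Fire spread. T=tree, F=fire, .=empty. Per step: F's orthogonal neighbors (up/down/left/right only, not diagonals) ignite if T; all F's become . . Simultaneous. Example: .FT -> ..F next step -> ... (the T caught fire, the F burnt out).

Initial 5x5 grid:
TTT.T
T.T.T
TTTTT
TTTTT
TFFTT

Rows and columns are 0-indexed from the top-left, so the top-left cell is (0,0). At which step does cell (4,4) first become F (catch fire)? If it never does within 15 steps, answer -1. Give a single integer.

Step 1: cell (4,4)='T' (+4 fires, +2 burnt)
Step 2: cell (4,4)='F' (+5 fires, +4 burnt)
  -> target ignites at step 2
Step 3: cell (4,4)='.' (+4 fires, +5 burnt)
Step 4: cell (4,4)='.' (+3 fires, +4 burnt)
Step 5: cell (4,4)='.' (+3 fires, +3 burnt)
Step 6: cell (4,4)='.' (+1 fires, +3 burnt)
Step 7: cell (4,4)='.' (+0 fires, +1 burnt)
  fire out at step 7

2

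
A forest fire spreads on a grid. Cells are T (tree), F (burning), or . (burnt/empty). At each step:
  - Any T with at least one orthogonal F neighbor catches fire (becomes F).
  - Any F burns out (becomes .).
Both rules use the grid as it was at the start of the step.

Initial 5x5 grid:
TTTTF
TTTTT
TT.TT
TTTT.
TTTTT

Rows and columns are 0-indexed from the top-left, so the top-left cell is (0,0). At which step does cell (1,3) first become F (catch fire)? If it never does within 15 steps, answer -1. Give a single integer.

Step 1: cell (1,3)='T' (+2 fires, +1 burnt)
Step 2: cell (1,3)='F' (+3 fires, +2 burnt)
  -> target ignites at step 2
Step 3: cell (1,3)='.' (+3 fires, +3 burnt)
Step 4: cell (1,3)='.' (+3 fires, +3 burnt)
Step 5: cell (1,3)='.' (+4 fires, +3 burnt)
Step 6: cell (1,3)='.' (+4 fires, +4 burnt)
Step 7: cell (1,3)='.' (+2 fires, +4 burnt)
Step 8: cell (1,3)='.' (+1 fires, +2 burnt)
Step 9: cell (1,3)='.' (+0 fires, +1 burnt)
  fire out at step 9

2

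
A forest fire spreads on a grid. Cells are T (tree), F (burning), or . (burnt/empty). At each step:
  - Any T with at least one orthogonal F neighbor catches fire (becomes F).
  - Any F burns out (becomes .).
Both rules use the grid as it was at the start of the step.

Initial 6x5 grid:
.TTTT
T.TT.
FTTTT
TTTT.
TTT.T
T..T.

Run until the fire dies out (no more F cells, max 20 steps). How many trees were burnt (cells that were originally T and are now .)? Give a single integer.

Step 1: +3 fires, +1 burnt (F count now 3)
Step 2: +3 fires, +3 burnt (F count now 3)
Step 3: +5 fires, +3 burnt (F count now 5)
Step 4: +5 fires, +5 burnt (F count now 5)
Step 5: +2 fires, +5 burnt (F count now 2)
Step 6: +1 fires, +2 burnt (F count now 1)
Step 7: +0 fires, +1 burnt (F count now 0)
Fire out after step 7
Initially T: 21, now '.': 28
Total burnt (originally-T cells now '.'): 19

Answer: 19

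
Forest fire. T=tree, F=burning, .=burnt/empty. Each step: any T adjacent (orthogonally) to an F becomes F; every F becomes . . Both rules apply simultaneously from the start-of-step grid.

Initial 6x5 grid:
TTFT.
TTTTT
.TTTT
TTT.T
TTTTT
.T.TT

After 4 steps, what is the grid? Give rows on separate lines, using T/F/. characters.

Step 1: 3 trees catch fire, 1 burn out
  TF.F.
  TTFTT
  .TTTT
  TTT.T
  TTTTT
  .T.TT
Step 2: 4 trees catch fire, 3 burn out
  F....
  TF.FT
  .TFTT
  TTT.T
  TTTTT
  .T.TT
Step 3: 5 trees catch fire, 4 burn out
  .....
  F...F
  .F.FT
  TTF.T
  TTTTT
  .T.TT
Step 4: 3 trees catch fire, 5 burn out
  .....
  .....
  ....F
  TF..T
  TTFTT
  .T.TT

.....
.....
....F
TF..T
TTFTT
.T.TT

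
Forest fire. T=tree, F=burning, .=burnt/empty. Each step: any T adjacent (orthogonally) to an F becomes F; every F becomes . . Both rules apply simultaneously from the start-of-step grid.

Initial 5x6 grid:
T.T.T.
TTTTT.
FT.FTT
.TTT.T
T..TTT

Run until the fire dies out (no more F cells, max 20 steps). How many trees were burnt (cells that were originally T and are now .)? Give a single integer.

Step 1: +5 fires, +2 burnt (F count now 5)
Step 2: +8 fires, +5 burnt (F count now 8)
Step 3: +4 fires, +8 burnt (F count now 4)
Step 4: +1 fires, +4 burnt (F count now 1)
Step 5: +0 fires, +1 burnt (F count now 0)
Fire out after step 5
Initially T: 19, now '.': 29
Total burnt (originally-T cells now '.'): 18

Answer: 18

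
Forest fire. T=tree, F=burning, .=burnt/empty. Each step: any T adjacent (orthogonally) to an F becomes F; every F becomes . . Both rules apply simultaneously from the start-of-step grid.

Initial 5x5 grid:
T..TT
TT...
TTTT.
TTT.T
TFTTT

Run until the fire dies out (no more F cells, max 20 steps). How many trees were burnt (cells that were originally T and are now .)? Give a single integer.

Answer: 15

Derivation:
Step 1: +3 fires, +1 burnt (F count now 3)
Step 2: +4 fires, +3 burnt (F count now 4)
Step 3: +4 fires, +4 burnt (F count now 4)
Step 4: +3 fires, +4 burnt (F count now 3)
Step 5: +1 fires, +3 burnt (F count now 1)
Step 6: +0 fires, +1 burnt (F count now 0)
Fire out after step 6
Initially T: 17, now '.': 23
Total burnt (originally-T cells now '.'): 15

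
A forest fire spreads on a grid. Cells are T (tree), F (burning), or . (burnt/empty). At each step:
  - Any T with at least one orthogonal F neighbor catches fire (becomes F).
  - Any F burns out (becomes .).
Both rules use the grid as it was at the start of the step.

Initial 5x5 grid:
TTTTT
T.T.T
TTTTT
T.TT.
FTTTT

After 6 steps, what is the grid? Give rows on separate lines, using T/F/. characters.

Step 1: 2 trees catch fire, 1 burn out
  TTTTT
  T.T.T
  TTTTT
  F.TT.
  .FTTT
Step 2: 2 trees catch fire, 2 burn out
  TTTTT
  T.T.T
  FTTTT
  ..TT.
  ..FTT
Step 3: 4 trees catch fire, 2 burn out
  TTTTT
  F.T.T
  .FTTT
  ..FT.
  ...FT
Step 4: 4 trees catch fire, 4 burn out
  FTTTT
  ..T.T
  ..FTT
  ...F.
  ....F
Step 5: 3 trees catch fire, 4 burn out
  .FTTT
  ..F.T
  ...FT
  .....
  .....
Step 6: 2 trees catch fire, 3 burn out
  ..FTT
  ....T
  ....F
  .....
  .....

..FTT
....T
....F
.....
.....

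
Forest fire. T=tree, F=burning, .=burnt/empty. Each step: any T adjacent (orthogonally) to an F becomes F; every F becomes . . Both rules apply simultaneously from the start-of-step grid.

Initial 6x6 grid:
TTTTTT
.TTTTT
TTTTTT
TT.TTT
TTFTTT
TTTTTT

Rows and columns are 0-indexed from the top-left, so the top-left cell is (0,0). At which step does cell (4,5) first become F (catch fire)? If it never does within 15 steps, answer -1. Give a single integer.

Step 1: cell (4,5)='T' (+3 fires, +1 burnt)
Step 2: cell (4,5)='T' (+6 fires, +3 burnt)
Step 3: cell (4,5)='F' (+7 fires, +6 burnt)
  -> target ignites at step 3
Step 4: cell (4,5)='.' (+7 fires, +7 burnt)
Step 5: cell (4,5)='.' (+5 fires, +7 burnt)
Step 6: cell (4,5)='.' (+4 fires, +5 burnt)
Step 7: cell (4,5)='.' (+1 fires, +4 burnt)
Step 8: cell (4,5)='.' (+0 fires, +1 burnt)
  fire out at step 8

3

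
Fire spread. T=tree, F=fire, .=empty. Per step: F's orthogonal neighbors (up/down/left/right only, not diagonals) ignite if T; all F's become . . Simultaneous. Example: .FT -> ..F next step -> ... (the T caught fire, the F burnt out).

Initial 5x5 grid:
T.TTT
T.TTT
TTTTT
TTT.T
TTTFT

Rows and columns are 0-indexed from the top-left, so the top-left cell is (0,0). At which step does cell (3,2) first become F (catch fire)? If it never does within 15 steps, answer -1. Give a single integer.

Step 1: cell (3,2)='T' (+2 fires, +1 burnt)
Step 2: cell (3,2)='F' (+3 fires, +2 burnt)
  -> target ignites at step 2
Step 3: cell (3,2)='.' (+4 fires, +3 burnt)
Step 4: cell (3,2)='.' (+5 fires, +4 burnt)
Step 5: cell (3,2)='.' (+4 fires, +5 burnt)
Step 6: cell (3,2)='.' (+2 fires, +4 burnt)
Step 7: cell (3,2)='.' (+1 fires, +2 burnt)
Step 8: cell (3,2)='.' (+0 fires, +1 burnt)
  fire out at step 8

2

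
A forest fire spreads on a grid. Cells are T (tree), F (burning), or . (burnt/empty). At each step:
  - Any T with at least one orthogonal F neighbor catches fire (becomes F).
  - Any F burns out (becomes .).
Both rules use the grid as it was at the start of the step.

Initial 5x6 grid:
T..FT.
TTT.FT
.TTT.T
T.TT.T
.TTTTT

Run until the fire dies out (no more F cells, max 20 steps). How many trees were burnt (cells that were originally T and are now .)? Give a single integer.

Answer: 18

Derivation:
Step 1: +2 fires, +2 burnt (F count now 2)
Step 2: +1 fires, +2 burnt (F count now 1)
Step 3: +1 fires, +1 burnt (F count now 1)
Step 4: +1 fires, +1 burnt (F count now 1)
Step 5: +1 fires, +1 burnt (F count now 1)
Step 6: +1 fires, +1 burnt (F count now 1)
Step 7: +2 fires, +1 burnt (F count now 2)
Step 8: +3 fires, +2 burnt (F count now 3)
Step 9: +1 fires, +3 burnt (F count now 1)
Step 10: +2 fires, +1 burnt (F count now 2)
Step 11: +1 fires, +2 burnt (F count now 1)
Step 12: +1 fires, +1 burnt (F count now 1)
Step 13: +1 fires, +1 burnt (F count now 1)
Step 14: +0 fires, +1 burnt (F count now 0)
Fire out after step 14
Initially T: 19, now '.': 29
Total burnt (originally-T cells now '.'): 18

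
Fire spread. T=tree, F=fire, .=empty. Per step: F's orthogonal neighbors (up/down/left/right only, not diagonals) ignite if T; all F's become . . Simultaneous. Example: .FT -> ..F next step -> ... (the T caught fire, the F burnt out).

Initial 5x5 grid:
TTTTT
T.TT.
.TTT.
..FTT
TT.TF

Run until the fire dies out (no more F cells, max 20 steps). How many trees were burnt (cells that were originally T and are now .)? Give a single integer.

Step 1: +4 fires, +2 burnt (F count now 4)
Step 2: +3 fires, +4 burnt (F count now 3)
Step 3: +2 fires, +3 burnt (F count now 2)
Step 4: +2 fires, +2 burnt (F count now 2)
Step 5: +2 fires, +2 burnt (F count now 2)
Step 6: +1 fires, +2 burnt (F count now 1)
Step 7: +0 fires, +1 burnt (F count now 0)
Fire out after step 7
Initially T: 16, now '.': 23
Total burnt (originally-T cells now '.'): 14

Answer: 14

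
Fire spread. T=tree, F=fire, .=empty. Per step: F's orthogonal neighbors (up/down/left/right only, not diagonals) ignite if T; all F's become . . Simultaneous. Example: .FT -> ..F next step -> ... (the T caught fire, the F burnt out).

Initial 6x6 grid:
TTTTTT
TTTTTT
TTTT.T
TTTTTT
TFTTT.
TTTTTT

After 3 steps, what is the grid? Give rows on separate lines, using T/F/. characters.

Step 1: 4 trees catch fire, 1 burn out
  TTTTTT
  TTTTTT
  TTTT.T
  TFTTTT
  F.FTT.
  TFTTTT
Step 2: 6 trees catch fire, 4 burn out
  TTTTTT
  TTTTTT
  TFTT.T
  F.FTTT
  ...FT.
  F.FTTT
Step 3: 6 trees catch fire, 6 burn out
  TTTTTT
  TFTTTT
  F.FT.T
  ...FTT
  ....F.
  ...FTT

TTTTTT
TFTTTT
F.FT.T
...FTT
....F.
...FTT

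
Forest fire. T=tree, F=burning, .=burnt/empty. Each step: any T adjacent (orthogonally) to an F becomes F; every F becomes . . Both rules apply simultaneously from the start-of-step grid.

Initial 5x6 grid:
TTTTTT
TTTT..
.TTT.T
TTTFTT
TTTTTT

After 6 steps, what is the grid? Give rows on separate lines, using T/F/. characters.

Step 1: 4 trees catch fire, 1 burn out
  TTTTTT
  TTTT..
  .TTF.T
  TTF.FT
  TTTFTT
Step 2: 6 trees catch fire, 4 burn out
  TTTTTT
  TTTF..
  .TF..T
  TF...F
  TTF.FT
Step 3: 7 trees catch fire, 6 burn out
  TTTFTT
  TTF...
  .F...F
  F.....
  TF...F
Step 4: 4 trees catch fire, 7 burn out
  TTF.FT
  TF....
  ......
  ......
  F.....
Step 5: 3 trees catch fire, 4 burn out
  TF...F
  F.....
  ......
  ......
  ......
Step 6: 1 trees catch fire, 3 burn out
  F.....
  ......
  ......
  ......
  ......

F.....
......
......
......
......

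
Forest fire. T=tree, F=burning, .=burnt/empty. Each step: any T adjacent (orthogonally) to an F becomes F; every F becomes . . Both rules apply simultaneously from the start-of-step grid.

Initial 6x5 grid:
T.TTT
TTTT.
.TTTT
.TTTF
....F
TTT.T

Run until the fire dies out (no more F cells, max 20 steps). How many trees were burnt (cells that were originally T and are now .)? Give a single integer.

Step 1: +3 fires, +2 burnt (F count now 3)
Step 2: +2 fires, +3 burnt (F count now 2)
Step 3: +3 fires, +2 burnt (F count now 3)
Step 4: +3 fires, +3 burnt (F count now 3)
Step 5: +3 fires, +3 burnt (F count now 3)
Step 6: +1 fires, +3 burnt (F count now 1)
Step 7: +1 fires, +1 burnt (F count now 1)
Step 8: +0 fires, +1 burnt (F count now 0)
Fire out after step 8
Initially T: 19, now '.': 27
Total burnt (originally-T cells now '.'): 16

Answer: 16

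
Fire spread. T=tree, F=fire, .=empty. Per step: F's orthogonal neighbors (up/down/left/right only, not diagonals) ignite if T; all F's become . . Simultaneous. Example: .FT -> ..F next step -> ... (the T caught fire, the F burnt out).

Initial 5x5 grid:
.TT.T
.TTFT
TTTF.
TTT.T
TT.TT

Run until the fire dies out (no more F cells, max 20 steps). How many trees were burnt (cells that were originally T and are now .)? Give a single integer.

Step 1: +3 fires, +2 burnt (F count now 3)
Step 2: +5 fires, +3 burnt (F count now 5)
Step 3: +3 fires, +5 burnt (F count now 3)
Step 4: +2 fires, +3 burnt (F count now 2)
Step 5: +1 fires, +2 burnt (F count now 1)
Step 6: +0 fires, +1 burnt (F count now 0)
Fire out after step 6
Initially T: 17, now '.': 22
Total burnt (originally-T cells now '.'): 14

Answer: 14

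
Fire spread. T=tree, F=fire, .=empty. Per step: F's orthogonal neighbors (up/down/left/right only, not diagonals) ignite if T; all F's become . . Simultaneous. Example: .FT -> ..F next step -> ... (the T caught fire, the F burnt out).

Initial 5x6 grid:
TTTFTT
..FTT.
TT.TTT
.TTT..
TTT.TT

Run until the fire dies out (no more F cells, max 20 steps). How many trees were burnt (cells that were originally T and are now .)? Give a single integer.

Answer: 18

Derivation:
Step 1: +3 fires, +2 burnt (F count now 3)
Step 2: +4 fires, +3 burnt (F count now 4)
Step 3: +3 fires, +4 burnt (F count now 3)
Step 4: +2 fires, +3 burnt (F count now 2)
Step 5: +2 fires, +2 burnt (F count now 2)
Step 6: +2 fires, +2 burnt (F count now 2)
Step 7: +2 fires, +2 burnt (F count now 2)
Step 8: +0 fires, +2 burnt (F count now 0)
Fire out after step 8
Initially T: 20, now '.': 28
Total burnt (originally-T cells now '.'): 18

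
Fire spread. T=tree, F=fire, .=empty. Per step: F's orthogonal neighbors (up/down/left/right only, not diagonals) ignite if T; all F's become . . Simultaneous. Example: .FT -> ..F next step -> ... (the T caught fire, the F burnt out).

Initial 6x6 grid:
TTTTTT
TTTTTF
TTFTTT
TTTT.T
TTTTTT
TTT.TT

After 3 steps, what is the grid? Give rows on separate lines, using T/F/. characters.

Step 1: 7 trees catch fire, 2 burn out
  TTTTTF
  TTFTF.
  TF.FTF
  TTFT.T
  TTTTTT
  TTT.TT
Step 2: 10 trees catch fire, 7 burn out
  TTFTF.
  TF.F..
  F...F.
  TF.F.F
  TTFTTT
  TTT.TT
Step 3: 8 trees catch fire, 10 burn out
  TF.F..
  F.....
  ......
  F.....
  TF.FTF
  TTF.TT

TF.F..
F.....
......
F.....
TF.FTF
TTF.TT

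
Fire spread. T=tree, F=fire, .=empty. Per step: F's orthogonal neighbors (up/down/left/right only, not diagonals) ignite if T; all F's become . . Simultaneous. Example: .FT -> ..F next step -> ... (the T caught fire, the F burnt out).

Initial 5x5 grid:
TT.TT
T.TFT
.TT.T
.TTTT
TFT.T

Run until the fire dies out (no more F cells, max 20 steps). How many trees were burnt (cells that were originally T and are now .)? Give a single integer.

Answer: 14

Derivation:
Step 1: +6 fires, +2 burnt (F count now 6)
Step 2: +5 fires, +6 burnt (F count now 5)
Step 3: +2 fires, +5 burnt (F count now 2)
Step 4: +1 fires, +2 burnt (F count now 1)
Step 5: +0 fires, +1 burnt (F count now 0)
Fire out after step 5
Initially T: 17, now '.': 22
Total burnt (originally-T cells now '.'): 14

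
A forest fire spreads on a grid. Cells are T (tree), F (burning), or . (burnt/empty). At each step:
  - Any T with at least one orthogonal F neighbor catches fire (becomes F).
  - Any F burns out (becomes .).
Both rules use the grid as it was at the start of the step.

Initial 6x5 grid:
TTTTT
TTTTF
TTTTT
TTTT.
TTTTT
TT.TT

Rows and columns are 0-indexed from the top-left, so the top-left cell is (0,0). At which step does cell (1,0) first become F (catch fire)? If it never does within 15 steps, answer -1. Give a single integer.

Step 1: cell (1,0)='T' (+3 fires, +1 burnt)
Step 2: cell (1,0)='T' (+3 fires, +3 burnt)
Step 3: cell (1,0)='T' (+4 fires, +3 burnt)
Step 4: cell (1,0)='F' (+5 fires, +4 burnt)
  -> target ignites at step 4
Step 5: cell (1,0)='.' (+6 fires, +5 burnt)
Step 6: cell (1,0)='.' (+3 fires, +6 burnt)
Step 7: cell (1,0)='.' (+2 fires, +3 burnt)
Step 8: cell (1,0)='.' (+1 fires, +2 burnt)
Step 9: cell (1,0)='.' (+0 fires, +1 burnt)
  fire out at step 9

4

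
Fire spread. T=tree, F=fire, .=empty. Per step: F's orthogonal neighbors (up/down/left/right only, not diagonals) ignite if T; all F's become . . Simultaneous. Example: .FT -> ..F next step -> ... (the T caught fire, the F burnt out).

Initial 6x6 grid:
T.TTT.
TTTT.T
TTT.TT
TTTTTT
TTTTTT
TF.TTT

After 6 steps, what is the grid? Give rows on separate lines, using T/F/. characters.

Step 1: 2 trees catch fire, 1 burn out
  T.TTT.
  TTTT.T
  TTT.TT
  TTTTTT
  TFTTTT
  F..TTT
Step 2: 3 trees catch fire, 2 burn out
  T.TTT.
  TTTT.T
  TTT.TT
  TFTTTT
  F.FTTT
  ...TTT
Step 3: 4 trees catch fire, 3 burn out
  T.TTT.
  TTTT.T
  TFT.TT
  F.FTTT
  ...FTT
  ...TTT
Step 4: 6 trees catch fire, 4 burn out
  T.TTT.
  TFTT.T
  F.F.TT
  ...FTT
  ....FT
  ...FTT
Step 5: 5 trees catch fire, 6 burn out
  T.TTT.
  F.FT.T
  ....TT
  ....FT
  .....F
  ....FT
Step 6: 6 trees catch fire, 5 burn out
  F.FTT.
  ...F.T
  ....FT
  .....F
  ......
  .....F

F.FTT.
...F.T
....FT
.....F
......
.....F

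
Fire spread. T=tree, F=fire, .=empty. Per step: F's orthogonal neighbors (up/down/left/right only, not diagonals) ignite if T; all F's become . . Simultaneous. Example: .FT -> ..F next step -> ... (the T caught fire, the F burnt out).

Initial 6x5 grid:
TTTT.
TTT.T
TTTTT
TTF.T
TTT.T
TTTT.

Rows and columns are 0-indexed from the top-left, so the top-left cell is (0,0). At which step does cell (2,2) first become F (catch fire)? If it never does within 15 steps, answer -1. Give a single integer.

Step 1: cell (2,2)='F' (+3 fires, +1 burnt)
  -> target ignites at step 1
Step 2: cell (2,2)='.' (+6 fires, +3 burnt)
Step 3: cell (2,2)='.' (+7 fires, +6 burnt)
Step 4: cell (2,2)='.' (+6 fires, +7 burnt)
Step 5: cell (2,2)='.' (+2 fires, +6 burnt)
Step 6: cell (2,2)='.' (+0 fires, +2 burnt)
  fire out at step 6

1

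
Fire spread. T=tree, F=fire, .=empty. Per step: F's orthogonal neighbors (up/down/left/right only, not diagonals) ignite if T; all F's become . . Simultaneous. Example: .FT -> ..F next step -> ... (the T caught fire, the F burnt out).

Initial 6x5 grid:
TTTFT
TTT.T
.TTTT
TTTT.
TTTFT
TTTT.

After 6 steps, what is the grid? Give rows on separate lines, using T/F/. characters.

Step 1: 6 trees catch fire, 2 burn out
  TTF.F
  TTT.T
  .TTTT
  TTTF.
  TTF.F
  TTTF.
Step 2: 7 trees catch fire, 6 burn out
  TF...
  TTF.F
  .TTFT
  TTF..
  TF...
  TTF..
Step 3: 7 trees catch fire, 7 burn out
  F....
  TF...
  .TF.F
  TF...
  F....
  TF...
Step 4: 4 trees catch fire, 7 burn out
  .....
  F....
  .F...
  F....
  .....
  F....
Step 5: 0 trees catch fire, 4 burn out
  .....
  .....
  .....
  .....
  .....
  .....
Step 6: 0 trees catch fire, 0 burn out
  .....
  .....
  .....
  .....
  .....
  .....

.....
.....
.....
.....
.....
.....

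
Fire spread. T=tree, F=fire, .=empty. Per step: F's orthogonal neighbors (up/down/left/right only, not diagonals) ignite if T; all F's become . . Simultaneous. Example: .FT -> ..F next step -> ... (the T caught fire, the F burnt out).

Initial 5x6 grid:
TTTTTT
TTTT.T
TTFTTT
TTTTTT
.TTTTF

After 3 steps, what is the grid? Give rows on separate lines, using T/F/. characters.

Step 1: 6 trees catch fire, 2 burn out
  TTTTTT
  TTFT.T
  TF.FTT
  TTFTTF
  .TTTF.
Step 2: 11 trees catch fire, 6 burn out
  TTFTTT
  TF.F.T
  F...FF
  TF.FF.
  .TFF..
Step 3: 6 trees catch fire, 11 burn out
  TF.FTT
  F....F
  ......
  F.....
  .F....

TF.FTT
F....F
......
F.....
.F....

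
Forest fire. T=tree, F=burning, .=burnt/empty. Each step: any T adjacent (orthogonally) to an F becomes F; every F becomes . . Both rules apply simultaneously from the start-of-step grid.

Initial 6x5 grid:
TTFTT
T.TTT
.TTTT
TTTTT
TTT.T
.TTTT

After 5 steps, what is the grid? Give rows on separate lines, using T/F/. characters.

Step 1: 3 trees catch fire, 1 burn out
  TF.FT
  T.FTT
  .TTTT
  TTTTT
  TTT.T
  .TTTT
Step 2: 4 trees catch fire, 3 burn out
  F...F
  T..FT
  .TFTT
  TTTTT
  TTT.T
  .TTTT
Step 3: 5 trees catch fire, 4 burn out
  .....
  F...F
  .F.FT
  TTFTT
  TTT.T
  .TTTT
Step 4: 4 trees catch fire, 5 burn out
  .....
  .....
  ....F
  TF.FT
  TTF.T
  .TTTT
Step 5: 4 trees catch fire, 4 burn out
  .....
  .....
  .....
  F...F
  TF..T
  .TFTT

.....
.....
.....
F...F
TF..T
.TFTT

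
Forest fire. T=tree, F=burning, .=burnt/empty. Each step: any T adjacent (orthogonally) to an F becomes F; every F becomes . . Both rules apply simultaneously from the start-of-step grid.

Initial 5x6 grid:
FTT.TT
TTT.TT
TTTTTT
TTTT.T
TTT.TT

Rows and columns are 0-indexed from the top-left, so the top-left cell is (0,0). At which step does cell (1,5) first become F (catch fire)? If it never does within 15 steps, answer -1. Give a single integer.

Step 1: cell (1,5)='T' (+2 fires, +1 burnt)
Step 2: cell (1,5)='T' (+3 fires, +2 burnt)
Step 3: cell (1,5)='T' (+3 fires, +3 burnt)
Step 4: cell (1,5)='T' (+3 fires, +3 burnt)
Step 5: cell (1,5)='T' (+3 fires, +3 burnt)
Step 6: cell (1,5)='T' (+3 fires, +3 burnt)
Step 7: cell (1,5)='T' (+2 fires, +3 burnt)
Step 8: cell (1,5)='F' (+3 fires, +2 burnt)
  -> target ignites at step 8
Step 9: cell (1,5)='.' (+2 fires, +3 burnt)
Step 10: cell (1,5)='.' (+1 fires, +2 burnt)
Step 11: cell (1,5)='.' (+0 fires, +1 burnt)
  fire out at step 11

8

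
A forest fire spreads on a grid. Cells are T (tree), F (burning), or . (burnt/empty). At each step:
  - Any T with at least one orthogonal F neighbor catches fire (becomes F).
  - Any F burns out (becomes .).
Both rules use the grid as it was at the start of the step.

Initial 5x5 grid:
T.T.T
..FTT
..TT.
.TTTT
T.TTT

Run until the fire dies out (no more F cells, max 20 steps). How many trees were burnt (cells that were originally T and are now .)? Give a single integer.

Step 1: +3 fires, +1 burnt (F count now 3)
Step 2: +3 fires, +3 burnt (F count now 3)
Step 3: +4 fires, +3 burnt (F count now 4)
Step 4: +2 fires, +4 burnt (F count now 2)
Step 5: +1 fires, +2 burnt (F count now 1)
Step 6: +0 fires, +1 burnt (F count now 0)
Fire out after step 6
Initially T: 15, now '.': 23
Total burnt (originally-T cells now '.'): 13

Answer: 13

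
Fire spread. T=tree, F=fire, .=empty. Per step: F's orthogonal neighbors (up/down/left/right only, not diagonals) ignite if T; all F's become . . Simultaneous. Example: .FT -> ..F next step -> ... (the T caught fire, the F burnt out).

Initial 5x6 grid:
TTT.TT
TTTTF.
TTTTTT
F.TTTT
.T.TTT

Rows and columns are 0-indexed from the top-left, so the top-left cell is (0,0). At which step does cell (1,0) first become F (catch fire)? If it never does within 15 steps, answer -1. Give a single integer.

Step 1: cell (1,0)='T' (+4 fires, +2 burnt)
Step 2: cell (1,0)='F' (+7 fires, +4 burnt)
  -> target ignites at step 2
Step 3: cell (1,0)='.' (+7 fires, +7 burnt)
Step 4: cell (1,0)='.' (+4 fires, +7 burnt)
Step 5: cell (1,0)='.' (+0 fires, +4 burnt)
  fire out at step 5

2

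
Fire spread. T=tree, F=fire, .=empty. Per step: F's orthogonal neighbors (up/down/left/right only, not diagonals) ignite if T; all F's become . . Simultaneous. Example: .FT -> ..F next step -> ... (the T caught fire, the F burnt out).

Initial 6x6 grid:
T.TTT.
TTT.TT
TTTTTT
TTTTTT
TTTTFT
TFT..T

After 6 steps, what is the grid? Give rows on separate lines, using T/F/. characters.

Step 1: 6 trees catch fire, 2 burn out
  T.TTT.
  TTT.TT
  TTTTTT
  TTTTFT
  TFTF.F
  F.F..T
Step 2: 7 trees catch fire, 6 burn out
  T.TTT.
  TTT.TT
  TTTTFT
  TFTF.F
  F.F...
  .....F
Step 3: 6 trees catch fire, 7 burn out
  T.TTT.
  TTT.FT
  TFTF.F
  F.F...
  ......
  ......
Step 4: 5 trees catch fire, 6 burn out
  T.TTF.
  TFT..F
  F.F...
  ......
  ......
  ......
Step 5: 3 trees catch fire, 5 burn out
  T.TF..
  F.F...
  ......
  ......
  ......
  ......
Step 6: 2 trees catch fire, 3 burn out
  F.F...
  ......
  ......
  ......
  ......
  ......

F.F...
......
......
......
......
......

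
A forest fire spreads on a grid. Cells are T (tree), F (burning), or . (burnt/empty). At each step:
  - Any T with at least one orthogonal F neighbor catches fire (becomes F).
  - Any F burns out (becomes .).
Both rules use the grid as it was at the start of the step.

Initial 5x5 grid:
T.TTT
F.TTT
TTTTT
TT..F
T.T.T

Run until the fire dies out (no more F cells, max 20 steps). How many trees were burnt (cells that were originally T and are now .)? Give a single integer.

Step 1: +4 fires, +2 burnt (F count now 4)
Step 2: +4 fires, +4 burnt (F count now 4)
Step 3: +5 fires, +4 burnt (F count now 5)
Step 4: +2 fires, +5 burnt (F count now 2)
Step 5: +1 fires, +2 burnt (F count now 1)
Step 6: +0 fires, +1 burnt (F count now 0)
Fire out after step 6
Initially T: 17, now '.': 24
Total burnt (originally-T cells now '.'): 16

Answer: 16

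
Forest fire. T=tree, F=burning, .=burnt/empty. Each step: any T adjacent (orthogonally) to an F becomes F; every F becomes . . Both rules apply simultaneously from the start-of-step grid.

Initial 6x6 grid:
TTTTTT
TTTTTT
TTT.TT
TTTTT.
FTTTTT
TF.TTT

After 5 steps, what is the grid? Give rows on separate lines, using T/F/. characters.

Step 1: 3 trees catch fire, 2 burn out
  TTTTTT
  TTTTTT
  TTT.TT
  FTTTT.
  .FTTTT
  F..TTT
Step 2: 3 trees catch fire, 3 burn out
  TTTTTT
  TTTTTT
  FTT.TT
  .FTTT.
  ..FTTT
  ...TTT
Step 3: 4 trees catch fire, 3 burn out
  TTTTTT
  FTTTTT
  .FT.TT
  ..FTT.
  ...FTT
  ...TTT
Step 4: 6 trees catch fire, 4 burn out
  FTTTTT
  .FTTTT
  ..F.TT
  ...FT.
  ....FT
  ...FTT
Step 5: 5 trees catch fire, 6 burn out
  .FTTTT
  ..FTTT
  ....TT
  ....F.
  .....F
  ....FT

.FTTTT
..FTTT
....TT
....F.
.....F
....FT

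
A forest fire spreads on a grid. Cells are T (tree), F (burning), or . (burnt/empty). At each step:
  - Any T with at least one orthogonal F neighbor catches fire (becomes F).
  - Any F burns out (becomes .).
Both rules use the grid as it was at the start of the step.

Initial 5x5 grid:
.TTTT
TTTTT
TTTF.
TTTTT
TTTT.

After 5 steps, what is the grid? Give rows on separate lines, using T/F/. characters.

Step 1: 3 trees catch fire, 1 burn out
  .TTTT
  TTTFT
  TTF..
  TTTFT
  TTTT.
Step 2: 7 trees catch fire, 3 burn out
  .TTFT
  TTF.F
  TF...
  TTF.F
  TTTF.
Step 3: 6 trees catch fire, 7 burn out
  .TF.F
  TF...
  F....
  TF...
  TTF..
Step 4: 4 trees catch fire, 6 burn out
  .F...
  F....
  .....
  F....
  TF...
Step 5: 1 trees catch fire, 4 burn out
  .....
  .....
  .....
  .....
  F....

.....
.....
.....
.....
F....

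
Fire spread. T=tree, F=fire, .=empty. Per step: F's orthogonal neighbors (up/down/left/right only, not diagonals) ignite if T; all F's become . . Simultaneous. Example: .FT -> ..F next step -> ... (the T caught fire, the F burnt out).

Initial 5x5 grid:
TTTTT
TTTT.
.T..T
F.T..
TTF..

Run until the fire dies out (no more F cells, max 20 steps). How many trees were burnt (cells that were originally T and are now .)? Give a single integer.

Answer: 3

Derivation:
Step 1: +3 fires, +2 burnt (F count now 3)
Step 2: +0 fires, +3 burnt (F count now 0)
Fire out after step 2
Initially T: 14, now '.': 14
Total burnt (originally-T cells now '.'): 3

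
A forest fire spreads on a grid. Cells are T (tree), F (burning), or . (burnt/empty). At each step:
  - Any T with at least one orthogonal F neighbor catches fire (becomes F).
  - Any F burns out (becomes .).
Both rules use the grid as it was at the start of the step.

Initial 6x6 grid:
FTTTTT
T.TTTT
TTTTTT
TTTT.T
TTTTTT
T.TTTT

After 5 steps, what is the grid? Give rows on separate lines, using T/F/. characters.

Step 1: 2 trees catch fire, 1 burn out
  .FTTTT
  F.TTTT
  TTTTTT
  TTTT.T
  TTTTTT
  T.TTTT
Step 2: 2 trees catch fire, 2 burn out
  ..FTTT
  ..TTTT
  FTTTTT
  TTTT.T
  TTTTTT
  T.TTTT
Step 3: 4 trees catch fire, 2 burn out
  ...FTT
  ..FTTT
  .FTTTT
  FTTT.T
  TTTTTT
  T.TTTT
Step 4: 5 trees catch fire, 4 burn out
  ....FT
  ...FTT
  ..FTTT
  .FTT.T
  FTTTTT
  T.TTTT
Step 5: 6 trees catch fire, 5 burn out
  .....F
  ....FT
  ...FTT
  ..FT.T
  .FTTTT
  F.TTTT

.....F
....FT
...FTT
..FT.T
.FTTTT
F.TTTT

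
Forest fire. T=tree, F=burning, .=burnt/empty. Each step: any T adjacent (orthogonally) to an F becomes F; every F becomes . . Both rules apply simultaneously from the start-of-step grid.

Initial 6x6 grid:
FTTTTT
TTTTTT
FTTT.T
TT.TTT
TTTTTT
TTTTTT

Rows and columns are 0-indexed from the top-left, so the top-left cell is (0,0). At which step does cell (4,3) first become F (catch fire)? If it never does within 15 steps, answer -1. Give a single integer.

Step 1: cell (4,3)='T' (+4 fires, +2 burnt)
Step 2: cell (4,3)='T' (+5 fires, +4 burnt)
Step 3: cell (4,3)='T' (+5 fires, +5 burnt)
Step 4: cell (4,3)='T' (+5 fires, +5 burnt)
Step 5: cell (4,3)='F' (+5 fires, +5 burnt)
  -> target ignites at step 5
Step 6: cell (4,3)='.' (+4 fires, +5 burnt)
Step 7: cell (4,3)='.' (+3 fires, +4 burnt)
Step 8: cell (4,3)='.' (+1 fires, +3 burnt)
Step 9: cell (4,3)='.' (+0 fires, +1 burnt)
  fire out at step 9

5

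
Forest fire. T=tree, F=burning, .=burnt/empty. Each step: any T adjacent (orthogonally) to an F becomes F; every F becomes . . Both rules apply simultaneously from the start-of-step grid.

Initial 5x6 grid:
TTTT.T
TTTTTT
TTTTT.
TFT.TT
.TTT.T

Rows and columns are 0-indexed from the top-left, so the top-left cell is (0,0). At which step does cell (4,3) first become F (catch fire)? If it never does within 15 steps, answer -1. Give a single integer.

Step 1: cell (4,3)='T' (+4 fires, +1 burnt)
Step 2: cell (4,3)='T' (+4 fires, +4 burnt)
Step 3: cell (4,3)='F' (+5 fires, +4 burnt)
  -> target ignites at step 3
Step 4: cell (4,3)='.' (+4 fires, +5 burnt)
Step 5: cell (4,3)='.' (+3 fires, +4 burnt)
Step 6: cell (4,3)='.' (+2 fires, +3 burnt)
Step 7: cell (4,3)='.' (+2 fires, +2 burnt)
Step 8: cell (4,3)='.' (+0 fires, +2 burnt)
  fire out at step 8

3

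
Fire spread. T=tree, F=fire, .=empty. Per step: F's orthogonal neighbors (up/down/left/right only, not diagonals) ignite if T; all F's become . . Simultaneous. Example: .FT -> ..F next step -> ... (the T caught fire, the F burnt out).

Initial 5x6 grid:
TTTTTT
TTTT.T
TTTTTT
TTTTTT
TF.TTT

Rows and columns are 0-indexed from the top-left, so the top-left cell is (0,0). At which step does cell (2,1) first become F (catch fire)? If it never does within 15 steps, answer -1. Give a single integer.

Step 1: cell (2,1)='T' (+2 fires, +1 burnt)
Step 2: cell (2,1)='F' (+3 fires, +2 burnt)
  -> target ignites at step 2
Step 3: cell (2,1)='.' (+4 fires, +3 burnt)
Step 4: cell (2,1)='.' (+6 fires, +4 burnt)
Step 5: cell (2,1)='.' (+6 fires, +6 burnt)
Step 6: cell (2,1)='.' (+3 fires, +6 burnt)
Step 7: cell (2,1)='.' (+2 fires, +3 burnt)
Step 8: cell (2,1)='.' (+1 fires, +2 burnt)
Step 9: cell (2,1)='.' (+0 fires, +1 burnt)
  fire out at step 9

2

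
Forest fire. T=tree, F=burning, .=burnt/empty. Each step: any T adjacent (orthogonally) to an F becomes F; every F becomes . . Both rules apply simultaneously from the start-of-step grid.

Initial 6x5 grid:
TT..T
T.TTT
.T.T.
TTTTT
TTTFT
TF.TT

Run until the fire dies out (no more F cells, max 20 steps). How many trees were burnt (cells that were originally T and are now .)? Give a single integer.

Step 1: +6 fires, +2 burnt (F count now 6)
Step 2: +6 fires, +6 burnt (F count now 6)
Step 3: +3 fires, +6 burnt (F count now 3)
Step 4: +2 fires, +3 burnt (F count now 2)
Step 5: +1 fires, +2 burnt (F count now 1)
Step 6: +0 fires, +1 burnt (F count now 0)
Fire out after step 6
Initially T: 21, now '.': 27
Total burnt (originally-T cells now '.'): 18

Answer: 18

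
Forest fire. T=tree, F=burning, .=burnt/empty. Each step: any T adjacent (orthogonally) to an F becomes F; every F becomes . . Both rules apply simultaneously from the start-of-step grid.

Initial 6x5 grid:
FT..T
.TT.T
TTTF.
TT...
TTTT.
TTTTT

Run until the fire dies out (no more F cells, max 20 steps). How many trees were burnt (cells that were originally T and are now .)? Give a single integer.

Answer: 17

Derivation:
Step 1: +2 fires, +2 burnt (F count now 2)
Step 2: +3 fires, +2 burnt (F count now 3)
Step 3: +2 fires, +3 burnt (F count now 2)
Step 4: +2 fires, +2 burnt (F count now 2)
Step 5: +3 fires, +2 burnt (F count now 3)
Step 6: +3 fires, +3 burnt (F count now 3)
Step 7: +1 fires, +3 burnt (F count now 1)
Step 8: +1 fires, +1 burnt (F count now 1)
Step 9: +0 fires, +1 burnt (F count now 0)
Fire out after step 9
Initially T: 19, now '.': 28
Total burnt (originally-T cells now '.'): 17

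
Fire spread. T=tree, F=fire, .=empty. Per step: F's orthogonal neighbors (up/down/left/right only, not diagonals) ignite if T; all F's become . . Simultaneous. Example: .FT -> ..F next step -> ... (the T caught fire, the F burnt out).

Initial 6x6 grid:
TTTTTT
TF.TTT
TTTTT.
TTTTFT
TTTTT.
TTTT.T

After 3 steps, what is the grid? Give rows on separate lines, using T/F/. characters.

Step 1: 7 trees catch fire, 2 burn out
  TFTTTT
  F..TTT
  TFTTF.
  TTTF.F
  TTTTF.
  TTTT.T
Step 2: 9 trees catch fire, 7 burn out
  F.FTTT
  ...TFT
  F.FF..
  TFF...
  TTTF..
  TTTT.T
Step 3: 8 trees catch fire, 9 burn out
  ...FFT
  ...F.F
  ......
  F.....
  TFF...
  TTTF.T

...FFT
...F.F
......
F.....
TFF...
TTTF.T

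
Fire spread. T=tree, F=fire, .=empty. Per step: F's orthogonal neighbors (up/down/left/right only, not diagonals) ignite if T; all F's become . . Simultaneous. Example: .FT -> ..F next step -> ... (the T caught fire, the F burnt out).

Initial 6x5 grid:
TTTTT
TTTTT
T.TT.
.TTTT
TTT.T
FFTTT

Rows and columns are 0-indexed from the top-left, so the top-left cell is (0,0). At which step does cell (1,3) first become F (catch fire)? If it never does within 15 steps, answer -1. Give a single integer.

Step 1: cell (1,3)='T' (+3 fires, +2 burnt)
Step 2: cell (1,3)='T' (+3 fires, +3 burnt)
Step 3: cell (1,3)='T' (+2 fires, +3 burnt)
Step 4: cell (1,3)='T' (+3 fires, +2 burnt)
Step 5: cell (1,3)='T' (+3 fires, +3 burnt)
Step 6: cell (1,3)='F' (+3 fires, +3 burnt)
  -> target ignites at step 6
Step 7: cell (1,3)='.' (+4 fires, +3 burnt)
Step 8: cell (1,3)='.' (+3 fires, +4 burnt)
Step 9: cell (1,3)='.' (+0 fires, +3 burnt)
  fire out at step 9

6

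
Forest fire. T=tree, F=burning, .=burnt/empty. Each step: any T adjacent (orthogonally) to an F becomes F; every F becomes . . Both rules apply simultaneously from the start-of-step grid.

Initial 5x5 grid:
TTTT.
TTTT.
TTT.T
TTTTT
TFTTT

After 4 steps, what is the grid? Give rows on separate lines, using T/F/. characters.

Step 1: 3 trees catch fire, 1 burn out
  TTTT.
  TTTT.
  TTT.T
  TFTTT
  F.FTT
Step 2: 4 trees catch fire, 3 burn out
  TTTT.
  TTTT.
  TFT.T
  F.FTT
  ...FT
Step 3: 5 trees catch fire, 4 burn out
  TTTT.
  TFTT.
  F.F.T
  ...FT
  ....F
Step 4: 4 trees catch fire, 5 burn out
  TFTT.
  F.FT.
  ....T
  ....F
  .....

TFTT.
F.FT.
....T
....F
.....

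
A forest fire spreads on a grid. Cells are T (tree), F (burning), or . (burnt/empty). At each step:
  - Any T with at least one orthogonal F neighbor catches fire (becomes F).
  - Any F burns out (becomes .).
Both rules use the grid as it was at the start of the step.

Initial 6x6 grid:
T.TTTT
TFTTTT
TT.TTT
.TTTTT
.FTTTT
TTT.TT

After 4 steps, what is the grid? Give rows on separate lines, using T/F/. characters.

Step 1: 6 trees catch fire, 2 burn out
  T.TTTT
  F.FTTT
  TF.TTT
  .FTTTT
  ..FTTT
  TFT.TT
Step 2: 8 trees catch fire, 6 burn out
  F.FTTT
  ...FTT
  F..TTT
  ..FTTT
  ...FTT
  F.F.TT
Step 3: 5 trees catch fire, 8 burn out
  ...FTT
  ....FT
  ...FTT
  ...FTT
  ....FT
  ....TT
Step 4: 6 trees catch fire, 5 burn out
  ....FT
  .....F
  ....FT
  ....FT
  .....F
  ....FT

....FT
.....F
....FT
....FT
.....F
....FT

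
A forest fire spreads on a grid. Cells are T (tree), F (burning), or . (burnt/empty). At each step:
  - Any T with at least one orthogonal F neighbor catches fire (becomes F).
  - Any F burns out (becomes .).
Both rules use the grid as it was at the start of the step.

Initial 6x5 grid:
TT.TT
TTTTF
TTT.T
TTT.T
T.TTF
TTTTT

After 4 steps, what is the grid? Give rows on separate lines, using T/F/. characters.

Step 1: 6 trees catch fire, 2 burn out
  TT.TF
  TTTF.
  TTT.F
  TTT.F
  T.TF.
  TTTTF
Step 2: 4 trees catch fire, 6 burn out
  TT.F.
  TTF..
  TTT..
  TTT..
  T.F..
  TTTF.
Step 3: 4 trees catch fire, 4 burn out
  TT...
  TF...
  TTF..
  TTF..
  T....
  TTF..
Step 4: 5 trees catch fire, 4 burn out
  TF...
  F....
  TF...
  TF...
  T....
  TF...

TF...
F....
TF...
TF...
T....
TF...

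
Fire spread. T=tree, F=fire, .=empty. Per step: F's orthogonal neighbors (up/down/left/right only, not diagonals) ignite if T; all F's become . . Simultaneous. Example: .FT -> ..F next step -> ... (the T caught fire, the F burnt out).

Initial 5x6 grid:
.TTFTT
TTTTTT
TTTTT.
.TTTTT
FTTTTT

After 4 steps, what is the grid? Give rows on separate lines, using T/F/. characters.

Step 1: 4 trees catch fire, 2 burn out
  .TF.FT
  TTTFTT
  TTTTT.
  .TTTTT
  .FTTTT
Step 2: 7 trees catch fire, 4 burn out
  .F...F
  TTF.FT
  TTTFT.
  .FTTTT
  ..FTTT
Step 3: 8 trees catch fire, 7 burn out
  ......
  TF...F
  TFF.F.
  ..FFTT
  ...FTT
Step 4: 4 trees catch fire, 8 burn out
  ......
  F.....
  F.....
  ....FT
  ....FT

......
F.....
F.....
....FT
....FT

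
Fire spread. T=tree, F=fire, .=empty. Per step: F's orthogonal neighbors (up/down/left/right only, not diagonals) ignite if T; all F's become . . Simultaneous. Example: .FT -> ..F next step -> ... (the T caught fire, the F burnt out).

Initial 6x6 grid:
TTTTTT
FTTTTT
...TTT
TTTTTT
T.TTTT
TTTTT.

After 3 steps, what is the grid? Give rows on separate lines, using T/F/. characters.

Step 1: 2 trees catch fire, 1 burn out
  FTTTTT
  .FTTTT
  ...TTT
  TTTTTT
  T.TTTT
  TTTTT.
Step 2: 2 trees catch fire, 2 burn out
  .FTTTT
  ..FTTT
  ...TTT
  TTTTTT
  T.TTTT
  TTTTT.
Step 3: 2 trees catch fire, 2 burn out
  ..FTTT
  ...FTT
  ...TTT
  TTTTTT
  T.TTTT
  TTTTT.

..FTTT
...FTT
...TTT
TTTTTT
T.TTTT
TTTTT.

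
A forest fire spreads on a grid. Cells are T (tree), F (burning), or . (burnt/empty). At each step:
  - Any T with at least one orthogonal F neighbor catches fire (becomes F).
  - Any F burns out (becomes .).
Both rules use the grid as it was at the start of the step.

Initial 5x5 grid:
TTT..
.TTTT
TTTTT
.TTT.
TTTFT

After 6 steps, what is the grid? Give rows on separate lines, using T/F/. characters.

Step 1: 3 trees catch fire, 1 burn out
  TTT..
  .TTTT
  TTTTT
  .TTF.
  TTF.F
Step 2: 3 trees catch fire, 3 burn out
  TTT..
  .TTTT
  TTTFT
  .TF..
  TF...
Step 3: 5 trees catch fire, 3 burn out
  TTT..
  .TTFT
  TTF.F
  .F...
  F....
Step 4: 3 trees catch fire, 5 burn out
  TTT..
  .TF.F
  TF...
  .....
  .....
Step 5: 3 trees catch fire, 3 burn out
  TTF..
  .F...
  F....
  .....
  .....
Step 6: 1 trees catch fire, 3 burn out
  TF...
  .....
  .....
  .....
  .....

TF...
.....
.....
.....
.....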